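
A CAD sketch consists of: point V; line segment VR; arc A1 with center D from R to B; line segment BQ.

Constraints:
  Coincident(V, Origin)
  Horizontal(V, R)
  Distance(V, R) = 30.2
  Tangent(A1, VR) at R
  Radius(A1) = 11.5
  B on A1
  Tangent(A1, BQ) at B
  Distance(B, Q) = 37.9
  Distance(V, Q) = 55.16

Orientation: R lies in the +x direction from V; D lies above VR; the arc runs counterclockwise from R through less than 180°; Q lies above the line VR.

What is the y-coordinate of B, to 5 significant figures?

16.910

V is at the origin; V and R share the same y with |VR| = 30.2 and R on the +x side, so R = (30.200, 0.0000). Since A1 is tangent to VR there, DR ⟂ VR, so D = R + (0, 11.5) = (30.200, 11.500). Since DB ⟂ BQ (tangency), |DQ| = √(11.5² + 37.9²) = 39.606 regardless of where B sits on A1. So Q lies on both circle(V, 55.16) and circle(D, 39.606); the above-VR intersection is Q = (22.518, 50.354). B is the foot of the tangent from Q: B = (40.348, 16.910).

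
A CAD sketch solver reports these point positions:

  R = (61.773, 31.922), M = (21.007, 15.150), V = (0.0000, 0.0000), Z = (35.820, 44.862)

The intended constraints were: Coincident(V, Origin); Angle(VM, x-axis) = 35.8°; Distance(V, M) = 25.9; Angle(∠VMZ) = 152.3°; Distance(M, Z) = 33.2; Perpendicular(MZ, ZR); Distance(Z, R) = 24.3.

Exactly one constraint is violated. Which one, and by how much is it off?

Distance(Z, R) = 24.3 — off by 4.70.

V = (0.00, 0.00) ✓; VM at 35.80° ✓; |VM| = 25.90 ✓; ∠VMZ = 152.3° ✓; |MZ| = 33.20 ✓; ∠(MZ, ZR) = 90.00° ✓; |ZR| = 29.00 ✗.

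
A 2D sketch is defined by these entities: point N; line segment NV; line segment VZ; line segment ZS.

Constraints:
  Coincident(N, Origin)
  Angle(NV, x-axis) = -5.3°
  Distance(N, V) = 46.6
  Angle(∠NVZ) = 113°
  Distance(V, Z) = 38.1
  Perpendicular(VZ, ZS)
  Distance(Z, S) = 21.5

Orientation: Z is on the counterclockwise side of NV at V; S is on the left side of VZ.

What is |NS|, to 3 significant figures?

60.2

N is at the origin; NV runs at -5.3° with length 46.6, so V = 46.6·(cos -5.3°, sin -5.3°) = (46.4, -4.30). ∠NVZ = 113.0°, so VZ runs at -5.3° + (180° − 113.0°) = 61.7° from the x-axis; with |VZ| = 38.1, Z = V + 38.1·(cos 61.7°, sin 61.7°) = (64.5, 29.2). VZ ⟂ ZS; with |ZS| = 21.5 on the left of VZ, S = Z + 21.5·(-0.880, 0.474) = (45.5, 39.4). Then |NS| = |S − N| = 60.2.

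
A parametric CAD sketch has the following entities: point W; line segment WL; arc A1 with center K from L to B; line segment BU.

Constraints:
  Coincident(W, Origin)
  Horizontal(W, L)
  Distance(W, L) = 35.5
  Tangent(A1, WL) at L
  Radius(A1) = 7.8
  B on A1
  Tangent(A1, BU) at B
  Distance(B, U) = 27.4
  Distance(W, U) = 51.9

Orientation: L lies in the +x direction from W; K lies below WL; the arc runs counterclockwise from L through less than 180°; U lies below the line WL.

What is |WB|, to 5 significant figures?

29.984

Checks: |KB| = 7.800 ✓; ∠(KB, BU) = 90.00° ✓; |BU| = 27.40 ✓; |WU| = 51.90 ✓.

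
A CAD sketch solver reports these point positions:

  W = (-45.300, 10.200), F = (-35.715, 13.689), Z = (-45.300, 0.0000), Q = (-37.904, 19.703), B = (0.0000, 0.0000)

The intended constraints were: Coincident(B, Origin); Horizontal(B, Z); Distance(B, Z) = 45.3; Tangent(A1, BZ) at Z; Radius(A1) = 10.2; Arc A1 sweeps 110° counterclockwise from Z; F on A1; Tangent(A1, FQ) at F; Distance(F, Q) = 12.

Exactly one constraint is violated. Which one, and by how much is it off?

Distance(F, Q) = 12 — off by 5.60.

B = (0.00, 0.00) ✓; B.y = 0.00, Z.y = 0.00 ✓; |BZ| = 45.30 ✓; ∠(WZ, ZB) = 90.00° ✓; |WZ| = 10.20 ✓; bearing(W→F) − bearing(W→Z) = 110.0° ✓; |WF| = 10.20 ✓; ∠(WF, FQ) = 90.00° ✓; |FQ| = 6.400 ✗.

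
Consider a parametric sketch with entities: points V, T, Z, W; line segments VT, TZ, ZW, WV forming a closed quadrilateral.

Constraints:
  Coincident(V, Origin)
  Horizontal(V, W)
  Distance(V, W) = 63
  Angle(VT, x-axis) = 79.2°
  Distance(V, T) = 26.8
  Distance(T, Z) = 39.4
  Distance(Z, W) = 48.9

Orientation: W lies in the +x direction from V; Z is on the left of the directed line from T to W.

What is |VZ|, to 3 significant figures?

59.4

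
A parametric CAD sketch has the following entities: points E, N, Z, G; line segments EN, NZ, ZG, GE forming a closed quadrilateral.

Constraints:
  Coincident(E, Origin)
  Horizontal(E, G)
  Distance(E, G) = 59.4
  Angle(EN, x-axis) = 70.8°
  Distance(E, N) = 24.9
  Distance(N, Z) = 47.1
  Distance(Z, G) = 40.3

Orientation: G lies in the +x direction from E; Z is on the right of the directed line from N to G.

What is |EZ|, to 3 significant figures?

32.2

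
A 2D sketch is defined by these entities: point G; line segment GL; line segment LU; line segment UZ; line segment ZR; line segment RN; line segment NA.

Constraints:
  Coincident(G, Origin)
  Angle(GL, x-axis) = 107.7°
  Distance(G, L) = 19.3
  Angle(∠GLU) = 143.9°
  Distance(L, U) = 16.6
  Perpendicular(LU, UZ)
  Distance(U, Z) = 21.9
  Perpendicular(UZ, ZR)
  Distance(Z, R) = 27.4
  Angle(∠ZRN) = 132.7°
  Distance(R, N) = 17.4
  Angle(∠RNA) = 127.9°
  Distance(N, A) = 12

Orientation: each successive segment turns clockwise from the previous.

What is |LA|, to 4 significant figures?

20.82

G is at the origin; GL runs at 107.7° with length 19.3, so L = (-5.868, 18.39). ∠GLU = 143.9° gives LU at 71.60° from the x-axis; with |LU| = 16.6, U = (-0.6281, 34.14). The perpendicularity gives UZ at right angles to LU, so UZ runs at -18.40°; with |UZ| = 21.9, Z = (20.15, 27.22). UZ ⟂ ZR, so ZR runs at -108.4°; with |ZR| = 27.4, R = (11.50, 1.226). ∠ZRN = 132.7° gives RN at -155.7° from the x-axis; with |RN| = 17.4, N = (-4.355, -5.935). ∠RNA = 127.9° gives NA at 152.2° from the x-axis; with |NA| = 12.0, A = (-14.97, -0.3379). Then |LA| = |A − L| = 20.82.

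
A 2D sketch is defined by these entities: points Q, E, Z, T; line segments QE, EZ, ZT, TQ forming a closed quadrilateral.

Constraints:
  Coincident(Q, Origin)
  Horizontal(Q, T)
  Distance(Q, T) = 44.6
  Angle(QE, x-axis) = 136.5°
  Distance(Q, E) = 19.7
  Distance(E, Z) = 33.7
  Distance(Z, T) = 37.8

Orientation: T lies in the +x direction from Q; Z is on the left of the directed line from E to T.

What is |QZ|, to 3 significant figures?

31.0

Checks: |EZ| = 33.70 ✓; |ZT| = 37.80 ✓.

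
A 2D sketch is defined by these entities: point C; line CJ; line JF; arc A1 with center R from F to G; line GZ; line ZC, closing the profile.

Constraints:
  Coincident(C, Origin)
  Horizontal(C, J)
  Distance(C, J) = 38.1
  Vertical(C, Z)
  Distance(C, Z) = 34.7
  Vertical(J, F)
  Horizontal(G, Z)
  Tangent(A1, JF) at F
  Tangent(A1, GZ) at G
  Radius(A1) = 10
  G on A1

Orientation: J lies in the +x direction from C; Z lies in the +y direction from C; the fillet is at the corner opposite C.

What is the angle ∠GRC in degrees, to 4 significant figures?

131.3°

C is at the origin; CJ is horizontal with |CJ| = 38.1 and J on the +x side, so J = (38.10, 0.000). C and Z share the same x with |CZ| = 34.7 and Z on the +y side, so Z = (0.000, 34.70). The virtual corner opposite C is at (38.10, 34.70). A1 meets JF tangentially, so RF is at right angles to JF and tangency of A1 to GZ means the radius RG is perpendicular to GZ, with radius 10.0, so the center R sits 10.0 in from both sides at R = (28.10, 24.70). That places the tangent points at F = (38.10, 24.70) on JF and G = (28.10, 34.70) on GZ. Then cos ∠GRC = RG·RC / (|RG||RC|), giving 131.3°.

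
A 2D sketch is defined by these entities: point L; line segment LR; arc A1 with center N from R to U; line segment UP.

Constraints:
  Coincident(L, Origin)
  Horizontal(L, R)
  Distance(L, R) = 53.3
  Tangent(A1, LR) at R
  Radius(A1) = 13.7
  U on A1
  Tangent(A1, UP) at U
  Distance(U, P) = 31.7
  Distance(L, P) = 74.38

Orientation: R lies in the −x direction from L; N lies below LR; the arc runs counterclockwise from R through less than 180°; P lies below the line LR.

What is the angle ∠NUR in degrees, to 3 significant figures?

36.2°

L is at the origin; L and R share the same y with |LR| = 53.3 and R on the −x side, so R = (-53.3, 0.00). Tangency of A1 to LR means the radius NR is perpendicular to LR, so N = R + (0, -13.7) = (-53.3, -13.7). Since NU ⟂ UP (tangency), |NP| = √(13.7² + 31.7²) = 34.5 regardless of where U sits on A1. So P lies on both circle(L, 74.38) and circle(N, 34.5); the below-LR intersection is P = (-56.8, -48.1). U is the foot of the tangent from P: U = (-66.4, -17.8).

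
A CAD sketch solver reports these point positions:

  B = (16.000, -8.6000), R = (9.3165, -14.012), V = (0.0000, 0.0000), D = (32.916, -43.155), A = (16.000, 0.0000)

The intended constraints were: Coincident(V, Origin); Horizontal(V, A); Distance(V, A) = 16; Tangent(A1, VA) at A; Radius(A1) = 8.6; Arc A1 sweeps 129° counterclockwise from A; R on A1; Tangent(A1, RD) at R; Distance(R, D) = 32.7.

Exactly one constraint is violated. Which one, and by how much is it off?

Distance(R, D) = 32.7 — off by 4.80.

V = (0.00, 0.00) ✓; V.y = 0.00, A.y = 0.00 ✓; |VA| = 16.00 ✓; ∠(BA, AV) = 90.00° ✓; |BA| = 8.600 ✓; bearing(B→R) − bearing(B→A) = 129.0° ✓; |BR| = 8.600 ✓; ∠(BR, RD) = 90.00° ✓; |RD| = 37.50 ✗.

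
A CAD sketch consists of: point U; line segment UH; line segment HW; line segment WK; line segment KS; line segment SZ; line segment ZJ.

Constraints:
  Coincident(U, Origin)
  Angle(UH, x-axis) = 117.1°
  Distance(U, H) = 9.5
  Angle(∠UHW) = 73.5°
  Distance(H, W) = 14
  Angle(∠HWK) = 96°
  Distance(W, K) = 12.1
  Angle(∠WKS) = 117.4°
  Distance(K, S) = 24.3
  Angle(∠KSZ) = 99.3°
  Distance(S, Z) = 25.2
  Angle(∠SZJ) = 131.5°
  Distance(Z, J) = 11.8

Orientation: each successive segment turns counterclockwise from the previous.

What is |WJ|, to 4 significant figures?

35.25

U is at the origin; UH runs at 117.1° with length 9.5, so H = (-4.328, 8.457). ∠UHW = 73.5° gives HW at -136.4° from the x-axis; with |HW| = 14.0, W = (-14.47, -1.198). ∠HWK = 96.0° gives WK at -52.40° from the x-axis; with |WK| = 12.1, K = (-7.083, -10.78). ∠WKS = 117.4° gives KS at 10.20° from the x-axis; with |KS| = 24.3, S = (16.83, -6.481). ∠KSZ = 99.3° gives SZ at 90.90° from the x-axis; with |SZ| = 25.2, Z = (16.44, 18.72). ∠SZJ = 131.5° gives ZJ at 139.4° from the x-axis; with |ZJ| = 11.8, J = (7.477, 26.39). Then |WJ| = |J − W| = 35.25.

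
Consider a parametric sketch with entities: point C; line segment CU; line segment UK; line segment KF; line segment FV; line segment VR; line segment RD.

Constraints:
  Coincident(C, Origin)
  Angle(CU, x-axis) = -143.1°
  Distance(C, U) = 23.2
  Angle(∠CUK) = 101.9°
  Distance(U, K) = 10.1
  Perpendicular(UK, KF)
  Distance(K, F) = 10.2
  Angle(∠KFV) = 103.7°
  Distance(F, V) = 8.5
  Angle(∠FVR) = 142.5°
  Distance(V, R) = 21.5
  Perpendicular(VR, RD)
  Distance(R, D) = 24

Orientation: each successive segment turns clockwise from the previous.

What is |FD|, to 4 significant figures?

33.94

C is at the origin; CU runs at -143.1° with length 23.2, so U = (-18.55, -13.93). ∠CUK = 101.9° gives UK at 138.8° from the x-axis; with |UK| = 10.1, K = (-26.15, -7.277). UK is perpendicular to KF, so KF runs at 48.80°; with |KF| = 10.2, F = (-19.43, 0.3976). ∠KFV = 103.7° gives FV at -27.50° from the x-axis; with |FV| = 8.5, V = (-11.89, -3.527). ∠FVR = 142.5° gives VR at -65.00° from the x-axis; with |VR| = 21.5, R = (-2.808, -23.01). The perpendicularity gives RD at right angles to VR, so RD runs at -155.0°; with |RD| = 24.0, D = (-24.56, -33.16). Then |FD| = |D − F| = 33.94.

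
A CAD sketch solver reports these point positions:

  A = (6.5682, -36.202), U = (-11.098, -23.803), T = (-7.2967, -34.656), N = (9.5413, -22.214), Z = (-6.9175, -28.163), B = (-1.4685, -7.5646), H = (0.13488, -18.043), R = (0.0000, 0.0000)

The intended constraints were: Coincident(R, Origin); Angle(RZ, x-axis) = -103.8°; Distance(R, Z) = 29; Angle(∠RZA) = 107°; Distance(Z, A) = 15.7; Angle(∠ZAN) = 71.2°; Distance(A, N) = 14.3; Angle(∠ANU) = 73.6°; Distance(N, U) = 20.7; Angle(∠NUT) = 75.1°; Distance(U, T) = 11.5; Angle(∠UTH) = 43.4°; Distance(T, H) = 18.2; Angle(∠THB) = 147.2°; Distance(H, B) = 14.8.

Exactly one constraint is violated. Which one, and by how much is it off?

Distance(H, B) = 14.8 — off by 4.20.

R = (0.00, 0.00) ✓; RZ at -103.8° ✓; |RZ| = 29.00 ✓; ∠RZA = 107.0° ✓; |ZA| = 15.70 ✓; ∠ZAN = 71.20° ✓; |AN| = 14.30 ✓; ∠ANU = 73.60° ✓; |NU| = 20.70 ✓; ∠NUT = 75.10° ✓; |UT| = 11.50 ✓; ∠UTH = 43.40° ✓; |TH| = 18.20 ✓; ∠THB = 147.2° ✓; |HB| = 10.60 ✗.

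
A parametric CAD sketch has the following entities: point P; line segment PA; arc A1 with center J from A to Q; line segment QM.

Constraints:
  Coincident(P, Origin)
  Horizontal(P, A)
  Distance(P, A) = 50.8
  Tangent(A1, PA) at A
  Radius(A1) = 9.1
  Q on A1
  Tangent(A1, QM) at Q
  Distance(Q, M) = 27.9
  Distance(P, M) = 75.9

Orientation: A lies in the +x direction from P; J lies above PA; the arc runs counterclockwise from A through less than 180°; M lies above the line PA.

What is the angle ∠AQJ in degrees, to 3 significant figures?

54.7°

P is at the origin; PA is horizontal with |PA| = 50.8 and A on the +x side, so A = (50.8, 0.00). Tangency of A1 to PA means the radius JA is perpendicular to PA, so J = A + (0, 9.1) = (50.8, 9.10). Since JQ ⟂ QM (tangency), |JM| = √(9.1² + 27.9²) = 29.3 regardless of where Q sits on A1. So M lies on both circle(P, 75.9) and circle(J, 29.3); the above-PA intersection is M = (68.6, 32.4). Q is the foot of the tangent from M: Q = (59.4, 6.08).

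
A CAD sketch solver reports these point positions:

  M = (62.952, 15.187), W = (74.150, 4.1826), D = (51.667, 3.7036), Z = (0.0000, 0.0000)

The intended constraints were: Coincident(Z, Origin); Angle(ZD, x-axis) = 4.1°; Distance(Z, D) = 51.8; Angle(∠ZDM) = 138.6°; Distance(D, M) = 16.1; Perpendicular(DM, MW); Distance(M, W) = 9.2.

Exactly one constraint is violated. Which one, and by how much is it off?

Distance(M, W) = 9.2 — off by 6.50.

Z = (0.00, 0.00) ✓; ZD at 4.100° ✓; |ZD| = 51.80 ✓; ∠ZDM = 138.6° ✓; |DM| = 16.10 ✓; ∠(DM, MW) = 90.00° ✓; |MW| = 15.70 ✗.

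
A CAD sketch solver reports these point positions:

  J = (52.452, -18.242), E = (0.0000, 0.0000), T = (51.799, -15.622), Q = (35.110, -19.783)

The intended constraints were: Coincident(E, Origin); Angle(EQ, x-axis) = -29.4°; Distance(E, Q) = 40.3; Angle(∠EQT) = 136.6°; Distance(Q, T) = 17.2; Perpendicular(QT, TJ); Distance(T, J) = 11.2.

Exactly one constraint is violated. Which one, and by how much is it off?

Distance(T, J) = 11.2 — off by 8.50.

E = (0.00, 0.00) ✓; EQ at -29.40° ✓; |EQ| = 40.30 ✓; ∠EQT = 136.6° ✓; |QT| = 17.20 ✓; ∠(QT, TJ) = 90.00° ✓; |TJ| = 2.700 ✗.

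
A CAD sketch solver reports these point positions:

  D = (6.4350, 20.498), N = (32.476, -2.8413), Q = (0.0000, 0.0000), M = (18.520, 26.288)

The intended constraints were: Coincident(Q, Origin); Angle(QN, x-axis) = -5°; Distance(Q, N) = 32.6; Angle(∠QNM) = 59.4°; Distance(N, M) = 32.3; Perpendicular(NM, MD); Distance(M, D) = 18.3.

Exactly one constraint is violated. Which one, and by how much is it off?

Distance(M, D) = 18.3 — off by 4.90.

Q = (0.00, 0.00) ✓; QN at -5.000° ✓; |QN| = 32.60 ✓; ∠QNM = 59.40° ✓; |NM| = 32.30 ✓; ∠(NM, MD) = 90.00° ✓; |MD| = 13.40 ✗.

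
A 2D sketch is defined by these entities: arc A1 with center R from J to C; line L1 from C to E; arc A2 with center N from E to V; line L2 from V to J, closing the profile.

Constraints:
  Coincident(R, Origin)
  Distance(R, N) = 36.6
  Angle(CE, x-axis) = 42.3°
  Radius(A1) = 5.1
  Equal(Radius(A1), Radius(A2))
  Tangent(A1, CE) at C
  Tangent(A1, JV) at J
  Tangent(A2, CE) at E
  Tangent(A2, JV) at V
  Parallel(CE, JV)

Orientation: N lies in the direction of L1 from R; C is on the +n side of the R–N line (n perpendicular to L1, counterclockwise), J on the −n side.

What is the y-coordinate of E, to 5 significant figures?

28.404

The slot axis is L1's direction at 42.3°, so u = (cos 42.3°, sin 42.3°) = (0.73963, 0.67301) and n = (−sin 42.3°, cos 42.3°) = (-0.67301, 0.73963). R is at the origin and N lies 36.6 along u from R, so N = 36.6·u = (27.070, 24.632). Tangency of A1 to both parallel lines with radius 5.1 puts C and J at R ± 5.1·n: C = (-3.4324, 3.7721), J = (3.4324, -3.7721). Equal radii place E and V the same way about N: E = N + 5.1·n = (23.638, 28.404), V = N − 5.1·n = (30.503, 20.860). So E.y = 28.404.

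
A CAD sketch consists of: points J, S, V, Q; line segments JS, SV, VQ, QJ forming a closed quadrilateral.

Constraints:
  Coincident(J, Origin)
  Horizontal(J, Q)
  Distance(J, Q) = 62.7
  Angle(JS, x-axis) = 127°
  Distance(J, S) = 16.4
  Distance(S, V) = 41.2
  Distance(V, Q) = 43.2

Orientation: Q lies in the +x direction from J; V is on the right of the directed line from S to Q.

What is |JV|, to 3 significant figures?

25.5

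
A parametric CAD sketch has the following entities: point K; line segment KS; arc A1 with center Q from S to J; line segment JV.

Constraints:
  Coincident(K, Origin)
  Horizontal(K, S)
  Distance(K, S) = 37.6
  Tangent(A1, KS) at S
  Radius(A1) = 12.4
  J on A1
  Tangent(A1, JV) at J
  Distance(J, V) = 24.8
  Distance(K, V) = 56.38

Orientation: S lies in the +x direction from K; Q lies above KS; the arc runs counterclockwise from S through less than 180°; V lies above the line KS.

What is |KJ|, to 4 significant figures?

51.97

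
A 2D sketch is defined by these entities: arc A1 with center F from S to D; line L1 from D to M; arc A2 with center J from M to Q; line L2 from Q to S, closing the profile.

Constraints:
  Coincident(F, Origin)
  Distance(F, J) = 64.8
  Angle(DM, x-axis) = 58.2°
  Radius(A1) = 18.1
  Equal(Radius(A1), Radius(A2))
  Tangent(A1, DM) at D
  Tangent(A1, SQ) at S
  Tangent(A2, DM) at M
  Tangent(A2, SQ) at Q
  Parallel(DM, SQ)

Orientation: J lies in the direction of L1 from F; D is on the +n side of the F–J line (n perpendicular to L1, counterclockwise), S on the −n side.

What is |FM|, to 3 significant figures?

67.3

The slot axis is L1's direction at 58.2°, so u = (cos 58.2°, sin 58.2°) = (0.527, 0.850) and n = (−sin 58.2°, cos 58.2°) = (-0.850, 0.527). F is at the origin and J lies 64.8 along u from F, so J = 64.8·u = (34.1, 55.1). Tangency of A1 to both parallel lines with radius 18.1 puts D and S at F ± 18.1·n: D = (-15.4, 9.54), S = (15.4, -9.54). Equal radii place M and Q the same way about J: M = J + 18.1·n = (18.8, 64.6), Q = J − 18.1·n = (49.5, 45.5). Then |FM| = |M − F| = 67.3.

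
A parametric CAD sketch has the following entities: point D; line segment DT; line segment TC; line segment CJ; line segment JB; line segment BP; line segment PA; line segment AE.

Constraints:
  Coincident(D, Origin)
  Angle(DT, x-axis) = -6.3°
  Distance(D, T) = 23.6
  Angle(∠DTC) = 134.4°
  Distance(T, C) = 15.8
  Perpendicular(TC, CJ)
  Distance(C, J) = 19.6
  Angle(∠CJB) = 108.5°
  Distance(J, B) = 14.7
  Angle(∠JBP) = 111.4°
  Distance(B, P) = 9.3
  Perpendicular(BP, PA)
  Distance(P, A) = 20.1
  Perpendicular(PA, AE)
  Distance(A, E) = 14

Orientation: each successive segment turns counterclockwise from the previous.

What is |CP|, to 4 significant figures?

26.26

D is at the origin; DT runs at -6.3° with length 23.6, so T = (23.46, -2.590). ∠DTC = 134.4° gives TC at 39.30° from the x-axis; with |TC| = 15.8, C = (35.68, 7.418). The perpendicularity gives CJ at right angles to TC, so CJ runs at 129.3°; with |CJ| = 19.6, J = (23.27, 22.58). ∠CJB = 108.5° gives JB at -159.2° from the x-axis; with |JB| = 14.7, B = (9.528, 17.36). ∠JBP = 111.4° gives BP at -90.60° from the x-axis; with |BP| = 9.3, P = (9.431, 8.065). Then |CP| = |P − C| = 26.26.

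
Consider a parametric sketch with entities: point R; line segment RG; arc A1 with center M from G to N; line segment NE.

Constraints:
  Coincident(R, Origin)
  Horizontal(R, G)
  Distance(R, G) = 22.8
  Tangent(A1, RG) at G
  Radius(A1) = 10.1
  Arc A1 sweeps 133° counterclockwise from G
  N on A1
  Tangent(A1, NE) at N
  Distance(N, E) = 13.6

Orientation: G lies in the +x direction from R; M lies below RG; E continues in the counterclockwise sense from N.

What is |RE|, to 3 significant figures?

36.5

R is at the origin; R and G share the same y with |RG| = 22.8 and G on the +x side, so G = (22.8, 0.00). The tangent condition forces MG to be normal to RG, so M = G + (0, -10.1) = (22.8, -10.1). On A1, G sits at bearing 90° from M; a 133° counterclockwise sweep puts N at bearing 223°, so N = M + 10.1·(cos 223°, sin 223°) = (15.4, -17.0). A1 meets NE tangentially, so MN is at right angles to NE, so NE runs along (−sin 223°, cos 223°); with |NE| = 13.6, E = (24.7, -26.9). Then |RE| = |E − R| = 36.5.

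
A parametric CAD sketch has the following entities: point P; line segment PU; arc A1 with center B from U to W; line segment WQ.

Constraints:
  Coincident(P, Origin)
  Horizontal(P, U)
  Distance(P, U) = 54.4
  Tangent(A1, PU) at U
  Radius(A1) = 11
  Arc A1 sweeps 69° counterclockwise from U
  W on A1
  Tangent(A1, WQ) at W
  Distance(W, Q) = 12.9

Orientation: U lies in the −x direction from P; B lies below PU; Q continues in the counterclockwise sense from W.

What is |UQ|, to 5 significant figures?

24.221

P is at the origin; P and U share the same y with |PU| = 54.4 and U on the −x side, so U = (-54.400, 0.0000). A1 meets PU tangentially, so BU is at right angles to PU, so B = U + (0, -11) = (-54.400, -11.000). On A1, U sits at bearing 90° from B; a 69° counterclockwise sweep puts W at bearing 159°, so W = B + 11.0·(cos 159°, sin 159°) = (-64.669, -7.0580). A1 meets WQ tangentially, so BW is at right angles to WQ, so WQ runs along (−sin 159°, cos 159°); with |WQ| = 12.9, Q = (-69.292, -19.101). Then |UQ| = |Q − U| = 24.221.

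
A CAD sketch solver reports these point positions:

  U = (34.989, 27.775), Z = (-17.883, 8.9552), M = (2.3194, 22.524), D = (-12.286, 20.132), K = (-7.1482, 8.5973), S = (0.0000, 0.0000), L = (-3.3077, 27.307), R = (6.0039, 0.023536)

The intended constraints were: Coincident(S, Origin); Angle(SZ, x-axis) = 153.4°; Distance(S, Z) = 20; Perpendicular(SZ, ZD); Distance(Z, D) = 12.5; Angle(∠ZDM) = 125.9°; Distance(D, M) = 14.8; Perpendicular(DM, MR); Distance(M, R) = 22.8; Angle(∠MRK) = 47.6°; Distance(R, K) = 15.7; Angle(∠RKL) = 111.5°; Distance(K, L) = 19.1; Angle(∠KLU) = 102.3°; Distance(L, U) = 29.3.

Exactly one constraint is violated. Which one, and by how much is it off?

Distance(L, U) = 29.3 — off by 9.00.

S = (0.00, 0.00) ✓; SZ at 153.4° ✓; |SZ| = 20.00 ✓; ∠(SZ, ZD) = 90.00° ✓; |ZD| = 12.50 ✓; ∠ZDM = 125.9° ✓; |DM| = 14.80 ✓; ∠(DM, MR) = 90.00° ✓; |MR| = 22.80 ✓; ∠MRK = 47.60° ✓; |RK| = 15.70 ✓; ∠RKL = 111.5° ✓; |KL| = 19.10 ✓; ∠KLU = 102.3° ✓; |LU| = 38.30 ✗.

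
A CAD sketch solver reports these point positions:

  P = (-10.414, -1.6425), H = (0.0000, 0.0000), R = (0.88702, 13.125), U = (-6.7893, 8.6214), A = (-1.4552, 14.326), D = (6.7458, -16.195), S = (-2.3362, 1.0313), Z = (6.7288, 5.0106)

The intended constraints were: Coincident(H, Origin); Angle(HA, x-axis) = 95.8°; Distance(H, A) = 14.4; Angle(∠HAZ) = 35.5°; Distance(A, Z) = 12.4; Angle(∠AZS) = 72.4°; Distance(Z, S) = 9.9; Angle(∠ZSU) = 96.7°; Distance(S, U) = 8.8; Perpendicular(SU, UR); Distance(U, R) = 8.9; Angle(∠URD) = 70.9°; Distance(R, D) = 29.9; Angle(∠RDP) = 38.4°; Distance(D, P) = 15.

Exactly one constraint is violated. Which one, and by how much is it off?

Distance(D, P) = 15 — off by 7.50.

H = (0.00, 0.00) ✓; HA at 95.80° ✓; |HA| = 14.40 ✓; ∠HAZ = 35.50° ✓; |AZ| = 12.40 ✓; ∠AZS = 72.40° ✓; |ZS| = 9.900 ✓; ∠ZSU = 96.70° ✓; |SU| = 8.800 ✓; ∠(SU, UR) = 90.00° ✓; |UR| = 8.900 ✓; ∠URD = 70.90° ✓; |RD| = 29.90 ✓; ∠RDP = 38.40° ✓; |DP| = 22.50 ✗.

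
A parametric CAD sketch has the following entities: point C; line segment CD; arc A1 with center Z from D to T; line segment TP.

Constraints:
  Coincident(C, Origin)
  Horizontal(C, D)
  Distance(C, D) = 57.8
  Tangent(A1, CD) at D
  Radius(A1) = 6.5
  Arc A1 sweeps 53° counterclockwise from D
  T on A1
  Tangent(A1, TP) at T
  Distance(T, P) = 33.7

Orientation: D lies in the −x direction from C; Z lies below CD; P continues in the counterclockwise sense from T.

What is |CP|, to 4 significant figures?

88.34

C is at the origin; CD is horizontal with |CD| = 57.8 and D on the −x side, so D = (-57.80, 0.000). Tangency of A1 to CD means the radius ZD is perpendicular to CD, so Z = D + (0, -6.5) = (-57.80, -6.500). On A1, D sits at bearing 90° from Z; a 53° counterclockwise sweep puts T at bearing 143°, so T = Z + 6.5·(cos 143°, sin 143°) = (-62.99, -2.588). A1 meets TP tangentially, so ZT is at right angles to TP, so TP runs along (−sin 143°, cos 143°); with |TP| = 33.7, P = (-83.27, -29.50). Then |CP| = |P − C| = 88.34.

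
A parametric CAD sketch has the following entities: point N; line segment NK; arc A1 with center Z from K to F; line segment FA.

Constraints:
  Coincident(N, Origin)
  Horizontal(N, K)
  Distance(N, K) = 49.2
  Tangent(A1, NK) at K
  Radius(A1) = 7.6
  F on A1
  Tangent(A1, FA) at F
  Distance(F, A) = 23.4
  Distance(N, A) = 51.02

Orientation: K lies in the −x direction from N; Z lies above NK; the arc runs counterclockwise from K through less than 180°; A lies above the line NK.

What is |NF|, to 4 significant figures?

42.24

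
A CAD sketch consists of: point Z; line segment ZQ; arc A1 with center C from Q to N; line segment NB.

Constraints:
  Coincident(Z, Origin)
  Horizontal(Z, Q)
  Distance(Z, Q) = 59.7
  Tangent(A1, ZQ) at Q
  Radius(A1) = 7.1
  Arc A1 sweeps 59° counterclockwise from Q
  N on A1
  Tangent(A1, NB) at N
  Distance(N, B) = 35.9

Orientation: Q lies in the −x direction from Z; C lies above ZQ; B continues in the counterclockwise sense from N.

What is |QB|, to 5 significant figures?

42.127

Z is at the origin; ZQ is horizontal with |ZQ| = 59.7 and Q on the −x side, so Q = (-59.700, 0.0000). A1 meets ZQ tangentially, so CQ is at right angles to ZQ, so C = Q + (0, 7.1) = (-59.700, 7.1000). On A1, Q sits at bearing -90° from C; a 59° counterclockwise sweep puts N at bearing -31°, so N = C + 7.1·(cos -31°, sin -31°) = (-53.614, 3.4432). Since A1 is tangent to NB there, CN ⟂ NB, so NB runs along (−sin -31°, cos -31°); with |NB| = 35.9, B = (-35.124, 34.216). Then |QB| = |B − Q| = 42.127.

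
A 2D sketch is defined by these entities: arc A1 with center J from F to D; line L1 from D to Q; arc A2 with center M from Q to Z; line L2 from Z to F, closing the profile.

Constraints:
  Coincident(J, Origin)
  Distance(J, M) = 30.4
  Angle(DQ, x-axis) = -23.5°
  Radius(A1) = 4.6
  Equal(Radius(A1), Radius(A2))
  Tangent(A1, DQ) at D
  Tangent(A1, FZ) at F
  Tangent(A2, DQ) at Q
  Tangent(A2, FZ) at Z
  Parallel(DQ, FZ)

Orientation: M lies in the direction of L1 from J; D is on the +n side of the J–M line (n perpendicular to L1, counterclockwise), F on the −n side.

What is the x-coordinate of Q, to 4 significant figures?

29.71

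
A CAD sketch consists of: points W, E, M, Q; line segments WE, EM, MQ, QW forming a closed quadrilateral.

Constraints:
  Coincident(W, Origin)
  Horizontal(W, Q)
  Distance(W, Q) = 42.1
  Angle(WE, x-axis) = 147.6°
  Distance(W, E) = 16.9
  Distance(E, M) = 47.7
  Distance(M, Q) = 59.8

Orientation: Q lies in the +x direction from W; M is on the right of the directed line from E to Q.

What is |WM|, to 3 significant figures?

37.9

W is at the origin; WQ is horizontal with |WQ| = 42.1 and Q in +x, so Q = (42.1, 0). WE runs at 147.6° with |WE| = 16.9, so E = (-14.3, 9.06). M is determined by |EM| = 47.7 and |MQ| = 59.8 together: it lies at the intersection of circle(E, 47.7) and circle(Q, 59.8). With |EQ| = 57.1, the foot of the radical line on EQ is 17.2 from E and the perpendicular offset is √(47.7² − 17.2²) = 44.5. Taking the right-of-EQ solution: M = (-4.39, -37.6).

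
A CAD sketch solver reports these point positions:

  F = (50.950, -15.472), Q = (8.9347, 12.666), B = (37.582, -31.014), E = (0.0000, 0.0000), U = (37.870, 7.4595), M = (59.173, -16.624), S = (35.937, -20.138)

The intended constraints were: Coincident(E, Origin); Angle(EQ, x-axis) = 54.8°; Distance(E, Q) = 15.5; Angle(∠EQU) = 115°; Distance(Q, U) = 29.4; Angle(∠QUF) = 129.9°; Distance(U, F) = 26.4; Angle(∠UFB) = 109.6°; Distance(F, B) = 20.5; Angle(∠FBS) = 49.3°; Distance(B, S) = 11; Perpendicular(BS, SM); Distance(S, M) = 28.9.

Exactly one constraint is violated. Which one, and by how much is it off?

Distance(S, M) = 28.9 — off by 5.40.

E = (0.00, 0.00) ✓; EQ at 54.80° ✓; |EQ| = 15.50 ✓; ∠EQU = 115.0° ✓; |QU| = 29.40 ✓; ∠QUF = 129.9° ✓; |UF| = 26.40 ✓; ∠UFB = 109.6° ✓; |FB| = 20.50 ✓; ∠FBS = 49.30° ✓; |BS| = 11.00 ✓; ∠(BS, SM) = 90.00° ✓; |SM| = 23.50 ✗.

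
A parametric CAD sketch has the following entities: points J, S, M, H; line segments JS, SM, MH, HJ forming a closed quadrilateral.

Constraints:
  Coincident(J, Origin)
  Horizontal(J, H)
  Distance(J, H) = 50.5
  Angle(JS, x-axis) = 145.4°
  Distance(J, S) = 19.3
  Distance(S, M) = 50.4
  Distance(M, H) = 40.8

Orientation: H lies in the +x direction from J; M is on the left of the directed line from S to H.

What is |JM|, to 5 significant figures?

44.854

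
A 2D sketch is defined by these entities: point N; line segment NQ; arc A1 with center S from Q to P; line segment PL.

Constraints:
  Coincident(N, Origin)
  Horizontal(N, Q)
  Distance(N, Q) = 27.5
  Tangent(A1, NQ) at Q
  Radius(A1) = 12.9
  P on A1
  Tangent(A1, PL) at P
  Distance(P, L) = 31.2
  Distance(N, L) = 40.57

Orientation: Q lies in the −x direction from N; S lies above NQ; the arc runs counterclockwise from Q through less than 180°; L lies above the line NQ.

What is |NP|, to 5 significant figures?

17.864

Checks: |SP| = 12.90 ✓; ∠(SP, PL) = 90.00° ✓; |PL| = 31.20 ✓; |NL| = 40.57 ✓.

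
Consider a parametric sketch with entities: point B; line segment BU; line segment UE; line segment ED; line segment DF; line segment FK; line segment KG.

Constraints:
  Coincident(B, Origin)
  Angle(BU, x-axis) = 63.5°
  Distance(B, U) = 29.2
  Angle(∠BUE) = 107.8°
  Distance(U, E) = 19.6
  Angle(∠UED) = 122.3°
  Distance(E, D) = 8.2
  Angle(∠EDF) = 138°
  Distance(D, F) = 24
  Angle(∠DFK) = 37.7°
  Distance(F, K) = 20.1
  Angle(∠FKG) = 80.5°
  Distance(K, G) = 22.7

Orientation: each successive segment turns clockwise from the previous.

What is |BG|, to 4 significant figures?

46.57

∠DFK = 37.7° gives FK at 109.3° from the x-axis; with |FK| = 20.1, K = (21.47, 11.85). ∠FKG = 80.5° gives KG at 9.800° from the x-axis; with |KG| = 22.7, G = (43.84, 15.71). Then |BG| = |G − B| = 46.57.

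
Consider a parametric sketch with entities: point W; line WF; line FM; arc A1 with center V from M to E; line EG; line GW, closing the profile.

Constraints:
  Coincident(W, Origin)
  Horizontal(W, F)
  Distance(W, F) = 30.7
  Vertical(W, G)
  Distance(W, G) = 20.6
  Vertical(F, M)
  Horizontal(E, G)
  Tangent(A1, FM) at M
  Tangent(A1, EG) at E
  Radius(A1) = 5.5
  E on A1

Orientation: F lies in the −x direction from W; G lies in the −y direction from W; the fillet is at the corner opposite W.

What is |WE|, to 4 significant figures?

32.55

W is at the origin; WF is horizontal with |WF| = 30.7 and F on the −x side, so F = (-30.70, 0.000). WG is vertical with |WG| = 20.6 and G on the −y side, so G = (0.000, -20.60). The virtual corner opposite W is at (-30.70, -20.60). Tangency of A1 to FM means the radius VM is perpendicular to FM and A1 meets EG tangentially, so VE is at right angles to EG, with radius 5.5, so the center V sits 5.5 in from both sides at V = (-25.20, -15.10). That places the tangent points at M = (-30.70, -15.10) on FM and E = (-25.20, -20.60) on EG. Then |WE| = |E − W| = 32.55.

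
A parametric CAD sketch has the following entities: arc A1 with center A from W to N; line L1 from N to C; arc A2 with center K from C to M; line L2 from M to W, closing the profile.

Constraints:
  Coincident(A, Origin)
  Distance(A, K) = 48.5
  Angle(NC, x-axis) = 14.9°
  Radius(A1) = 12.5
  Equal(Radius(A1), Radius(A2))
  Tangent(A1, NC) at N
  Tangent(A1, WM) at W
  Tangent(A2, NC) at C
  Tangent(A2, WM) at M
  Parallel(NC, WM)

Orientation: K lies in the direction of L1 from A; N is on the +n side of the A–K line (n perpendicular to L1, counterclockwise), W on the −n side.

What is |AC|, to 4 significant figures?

50.08

Tangency of A1 to both parallel lines with radius 12.5 puts N and W at A ± 12.5·n: N = (-3.214, 12.08), W = (3.214, -12.08). Equal radii place C and M the same way about K: C = K + 12.5·n = (43.66, 24.55), M = K − 12.5·n = (50.08, 0.3912). Then |AC| = |C − A| = 50.08.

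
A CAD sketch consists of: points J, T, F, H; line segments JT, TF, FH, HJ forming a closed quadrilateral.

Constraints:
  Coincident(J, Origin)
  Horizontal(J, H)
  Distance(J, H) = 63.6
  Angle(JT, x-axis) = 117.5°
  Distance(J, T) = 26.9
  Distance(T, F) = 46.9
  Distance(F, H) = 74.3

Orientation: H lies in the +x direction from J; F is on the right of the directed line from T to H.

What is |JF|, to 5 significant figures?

23.833

Checks: |TF| = 46.90 ✓; |FH| = 74.30 ✓.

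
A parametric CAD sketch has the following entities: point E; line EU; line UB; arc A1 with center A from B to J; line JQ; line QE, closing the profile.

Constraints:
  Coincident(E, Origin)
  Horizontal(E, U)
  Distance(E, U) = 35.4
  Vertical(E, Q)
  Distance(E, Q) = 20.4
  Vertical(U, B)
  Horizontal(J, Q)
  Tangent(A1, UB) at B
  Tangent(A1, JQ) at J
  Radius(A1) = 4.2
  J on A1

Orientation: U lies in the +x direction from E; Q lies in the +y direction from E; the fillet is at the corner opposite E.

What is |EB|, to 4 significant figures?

38.93

The virtual corner opposite E is at (35.40, 20.40). The tangent condition forces AB to be normal to UB and A1 meets JQ tangentially, so AJ is at right angles to JQ, with radius 4.2, so the center A sits 4.2 in from both sides at A = (31.20, 16.20). That places the tangent points at B = (35.40, 16.20) on UB and J = (31.20, 20.40) on JQ. Then |EB| = |B − E| = 38.93.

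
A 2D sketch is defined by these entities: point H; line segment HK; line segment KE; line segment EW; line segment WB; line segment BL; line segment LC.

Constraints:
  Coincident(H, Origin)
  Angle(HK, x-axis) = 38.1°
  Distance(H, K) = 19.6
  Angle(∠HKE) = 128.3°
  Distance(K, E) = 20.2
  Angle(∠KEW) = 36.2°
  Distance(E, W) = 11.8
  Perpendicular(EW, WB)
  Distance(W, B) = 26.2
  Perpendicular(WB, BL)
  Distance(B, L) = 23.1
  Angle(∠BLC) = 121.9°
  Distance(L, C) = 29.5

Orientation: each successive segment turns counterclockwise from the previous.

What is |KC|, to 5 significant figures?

44.513

H is at the origin; HK runs at 38.1° with length 19.6, so K = (15.424, 12.094). ∠HKE = 128.3° gives KE at 89.800° from the x-axis; with |KE| = 20.2, E = (15.494, 32.294). ∠KEW = 36.2° gives EW at -126.40° from the x-axis; with |EW| = 11.8, W = (8.4921, 22.796). EW ⟂ WB, so WB runs at -36.400°; with |WB| = 26.2, B = (29.580, 7.2485). The perpendicularity gives BL at right angles to WB, so BL runs at 53.600°; with |BL| = 23.1, L = (43.288, 25.842). ∠BLC = 121.9° gives LC at 111.70° from the x-axis; with |LC| = 29.5, C = (32.381, 53.251). Then |KC| = |C − K| = 44.513.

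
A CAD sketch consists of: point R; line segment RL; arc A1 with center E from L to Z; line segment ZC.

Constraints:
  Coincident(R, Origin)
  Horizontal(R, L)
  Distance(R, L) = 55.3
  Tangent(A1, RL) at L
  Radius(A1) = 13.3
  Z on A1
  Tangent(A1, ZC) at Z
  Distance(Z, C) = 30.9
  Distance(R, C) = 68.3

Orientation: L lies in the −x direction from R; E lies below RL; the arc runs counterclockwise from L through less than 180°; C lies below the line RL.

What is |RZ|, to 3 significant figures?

69.6

Checks: R = (0.00, 0.00) ✓; |EZ| = 13.30 ✓; ∠(EZ, ZC) = 90.00° ✓; |ZC| = 30.90 ✓; |RC| = 68.30 ✓.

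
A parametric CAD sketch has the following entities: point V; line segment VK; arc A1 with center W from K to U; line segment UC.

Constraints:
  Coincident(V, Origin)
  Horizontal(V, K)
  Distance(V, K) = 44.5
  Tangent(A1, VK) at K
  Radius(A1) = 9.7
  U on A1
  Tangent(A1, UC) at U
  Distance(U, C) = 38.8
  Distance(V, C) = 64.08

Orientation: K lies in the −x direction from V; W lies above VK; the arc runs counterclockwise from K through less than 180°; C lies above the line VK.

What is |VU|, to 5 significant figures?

36.643

Checks: V = (0.00, 0.00) ✓; |WU| = 9.700 ✓; ∠(WU, UC) = 90.00° ✓; |UC| = 38.80 ✓; |VC| = 64.08 ✓.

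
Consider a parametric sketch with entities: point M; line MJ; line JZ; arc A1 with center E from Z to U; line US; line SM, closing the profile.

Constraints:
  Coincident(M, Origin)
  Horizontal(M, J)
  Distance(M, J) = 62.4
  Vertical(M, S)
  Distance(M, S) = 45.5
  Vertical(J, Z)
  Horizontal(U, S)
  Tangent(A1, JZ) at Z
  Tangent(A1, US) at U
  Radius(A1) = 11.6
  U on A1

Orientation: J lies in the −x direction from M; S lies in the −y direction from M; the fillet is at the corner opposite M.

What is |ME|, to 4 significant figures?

61.07

MS is vertical with |MS| = 45.5 and S on the −y side, so S = (0.000, -45.50). The virtual corner opposite M is at (-62.40, -45.50). Tangency of A1 to JZ means the radius EZ is perpendicular to JZ and since A1 is tangent to US there, EU ⟂ US, with radius 11.6, so the center E sits 11.6 in from both sides at E = (-50.80, -33.90). Then |ME| = |E − M| = 61.07.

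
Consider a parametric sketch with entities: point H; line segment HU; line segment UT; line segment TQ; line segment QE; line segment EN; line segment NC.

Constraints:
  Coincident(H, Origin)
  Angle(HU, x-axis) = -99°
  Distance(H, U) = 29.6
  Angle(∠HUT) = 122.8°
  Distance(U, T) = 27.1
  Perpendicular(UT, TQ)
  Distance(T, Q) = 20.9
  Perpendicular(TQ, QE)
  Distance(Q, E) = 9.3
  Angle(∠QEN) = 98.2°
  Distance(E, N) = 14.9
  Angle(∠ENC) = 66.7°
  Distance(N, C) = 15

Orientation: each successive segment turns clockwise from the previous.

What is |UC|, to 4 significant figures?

31.79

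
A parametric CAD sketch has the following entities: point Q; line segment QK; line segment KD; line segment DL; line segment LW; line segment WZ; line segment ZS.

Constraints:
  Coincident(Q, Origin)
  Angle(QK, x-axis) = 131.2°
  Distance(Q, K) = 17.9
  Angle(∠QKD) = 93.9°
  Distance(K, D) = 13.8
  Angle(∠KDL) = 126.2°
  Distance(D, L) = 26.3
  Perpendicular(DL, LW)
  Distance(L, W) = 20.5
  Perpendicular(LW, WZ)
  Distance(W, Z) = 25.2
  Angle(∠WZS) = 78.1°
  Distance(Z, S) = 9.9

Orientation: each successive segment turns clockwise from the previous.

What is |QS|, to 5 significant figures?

12.094

Q is at the origin; QK runs at 131.2° with length 17.9, so K = (-11.791, 13.468). ∠QKD = 93.9° gives KD at 45.100° from the x-axis; with |KD| = 13.8, D = (-2.0495, 23.243). ∠KDL = 126.2° gives DL at -8.7000° from the x-axis; with |DL| = 26.3, L = (23.948, 19.265). The perpendicularity gives LW at right angles to DL, so LW runs at -98.700°; with |LW| = 20.5, W = (20.847, -0.99897). The perpendicularity gives WZ at right angles to LW, so WZ runs at 171.30°; with |WZ| = 25.2, Z = (-4.0630, 2.8128). ∠WZS = 78.1° gives ZS at 69.400° from the x-axis; with |ZS| = 9.9, S = (-0.57978, 12.080). Then |QS| = |S − Q| = 12.094.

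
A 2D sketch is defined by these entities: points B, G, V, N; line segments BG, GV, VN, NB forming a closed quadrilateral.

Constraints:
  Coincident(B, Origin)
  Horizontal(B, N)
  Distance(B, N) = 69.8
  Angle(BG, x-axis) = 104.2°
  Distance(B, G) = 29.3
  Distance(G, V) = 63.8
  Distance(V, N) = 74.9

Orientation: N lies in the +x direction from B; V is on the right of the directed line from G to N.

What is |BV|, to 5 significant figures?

34.683

Checks: |GV| = 63.80 ✓; |VN| = 74.90 ✓.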